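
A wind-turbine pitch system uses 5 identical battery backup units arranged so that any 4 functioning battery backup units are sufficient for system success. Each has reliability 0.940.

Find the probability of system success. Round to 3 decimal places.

R = Σ_{i=4}^{5} C(5,i) p^i (1−p)^{5−i} with p = 0.940
C(5,4)·0.940^4·0.060^1 = 0.23422
C(5,5)·0.940^5·0.060^0 = 0.73390
Sum = 0.968

0.968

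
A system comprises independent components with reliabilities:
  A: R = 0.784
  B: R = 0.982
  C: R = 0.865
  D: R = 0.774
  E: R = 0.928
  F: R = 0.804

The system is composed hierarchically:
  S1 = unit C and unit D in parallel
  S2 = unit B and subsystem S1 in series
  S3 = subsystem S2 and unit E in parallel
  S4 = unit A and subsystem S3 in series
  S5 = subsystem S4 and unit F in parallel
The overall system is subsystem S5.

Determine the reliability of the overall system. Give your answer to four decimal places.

0.9571

Parallel (C and D): 1 − (1 − 0.865000)(1 − 0.774000) = 0.969490
Series (B and [0.969490]): 0.982000 × 0.969490 = 0.952039
Parallel ([0.952039] and E): 1 − (1 − 0.952039)(1 − 0.928000) = 0.996547
Series (A and [0.996547]): 0.784000 × 0.996547 = 0.781293
Parallel ([0.781293] and F): 1 − (1 − 0.781293)(1 − 0.804000) = 0.9571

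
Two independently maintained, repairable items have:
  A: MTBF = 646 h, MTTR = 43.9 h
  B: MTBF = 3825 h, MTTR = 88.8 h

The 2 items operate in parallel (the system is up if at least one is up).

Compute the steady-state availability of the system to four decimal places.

A(A) = MTBF/(MTBF+MTTR) = 646/(646+43.9) = 0.936368
A(B) = MTBF/(MTBF+MTTR) = 3825/(3825+88.8) = 0.977311
Parallel availability: 1 − (1 − 0.936368)(1 − 0.977311) = 0.9986

0.9986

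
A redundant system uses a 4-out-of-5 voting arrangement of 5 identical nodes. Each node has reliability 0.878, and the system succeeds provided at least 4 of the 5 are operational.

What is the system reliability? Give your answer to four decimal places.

R = Σ_{i=4}^{5} C(5,i) p^i (1−p)^{5−i} with p = 0.878
C(5,4)·0.878^4·0.122^1 = 0.362500
C(5,5)·0.878^5·0.122^0 = 0.521762
Sum = 0.8843

0.8843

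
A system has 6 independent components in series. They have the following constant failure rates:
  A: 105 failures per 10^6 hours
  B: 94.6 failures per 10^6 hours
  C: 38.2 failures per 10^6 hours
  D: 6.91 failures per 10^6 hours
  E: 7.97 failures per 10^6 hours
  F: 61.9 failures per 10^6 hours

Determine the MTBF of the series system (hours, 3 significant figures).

Series of exponential components: λ_sys = Σ λ_i
λ_sys = 0.000105 + 0.0000946 + 0.0000382 + 0.00000691 + 0.00000797 + 0.0000619 = 3.1458e-04 /h
MTBF = 1 / λ_sys = 3180 h

3180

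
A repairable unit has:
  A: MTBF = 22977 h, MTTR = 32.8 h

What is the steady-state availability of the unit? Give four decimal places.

A(A) = MTBF/(MTBF+MTTR) = 22977/(22977+32.8) = 0.9986

0.9986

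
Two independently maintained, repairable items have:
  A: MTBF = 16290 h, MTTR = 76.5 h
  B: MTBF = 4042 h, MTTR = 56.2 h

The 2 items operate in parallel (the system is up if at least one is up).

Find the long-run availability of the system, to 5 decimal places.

A(A) = MTBF/(MTBF+MTTR) = 16290/(16290+76.5) = 0.995326
A(B) = MTBF/(MTBF+MTTR) = 4042/(4042+56.2) = 0.986287
Parallel availability: 1 − (1 − 0.995326)(1 − 0.986287) = 0.99994

0.99994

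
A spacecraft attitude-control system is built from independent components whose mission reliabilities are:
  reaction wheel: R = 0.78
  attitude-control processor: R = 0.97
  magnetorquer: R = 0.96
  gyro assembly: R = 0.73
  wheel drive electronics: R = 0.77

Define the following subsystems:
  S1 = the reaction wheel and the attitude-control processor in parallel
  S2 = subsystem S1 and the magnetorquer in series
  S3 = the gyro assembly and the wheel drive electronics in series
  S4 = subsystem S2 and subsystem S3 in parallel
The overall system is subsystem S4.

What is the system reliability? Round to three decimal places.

Parallel (reaction wheel and attitude-control processor): 1 − (1 − 0.78000)(1 − 0.97000) = 0.99340
Series ([0.99340] and magnetorquer): 0.99340 × 0.96000 = 0.95366
Series (gyro assembly and wheel drive electronics): 0.73000 × 0.77000 = 0.56210
Parallel ([0.95366] and [0.56210]): 1 − (1 − 0.95366)(1 − 0.56210) = 0.980

0.980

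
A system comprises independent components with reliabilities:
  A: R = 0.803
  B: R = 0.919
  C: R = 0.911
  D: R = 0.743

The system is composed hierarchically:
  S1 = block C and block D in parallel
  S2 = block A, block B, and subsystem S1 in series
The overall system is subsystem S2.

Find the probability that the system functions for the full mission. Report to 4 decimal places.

0.7211

Parallel (C and D): 1 − (1 − 0.911000)(1 − 0.743000) = 0.977127
Series (A, B, and [0.977127]): 0.803000 × 0.919000 × 0.977127 = 0.7211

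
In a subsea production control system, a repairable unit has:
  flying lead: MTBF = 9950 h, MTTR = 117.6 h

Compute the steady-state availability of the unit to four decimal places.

0.9883

A(flying lead) = MTBF/(MTBF+MTTR) = 9950/(9950+117.6) = 0.9883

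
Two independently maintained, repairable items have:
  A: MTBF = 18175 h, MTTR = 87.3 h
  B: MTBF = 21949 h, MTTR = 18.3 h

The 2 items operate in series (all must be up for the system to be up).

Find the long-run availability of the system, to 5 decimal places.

0.99439

A(A) = MTBF/(MTBF+MTTR) = 18175/(18175+87.3) = 0.995220
A(B) = MTBF/(MTBF+MTTR) = 21949/(21949+18.3) = 0.999167
Series availability: 0.995220 × 0.999167 = 0.99439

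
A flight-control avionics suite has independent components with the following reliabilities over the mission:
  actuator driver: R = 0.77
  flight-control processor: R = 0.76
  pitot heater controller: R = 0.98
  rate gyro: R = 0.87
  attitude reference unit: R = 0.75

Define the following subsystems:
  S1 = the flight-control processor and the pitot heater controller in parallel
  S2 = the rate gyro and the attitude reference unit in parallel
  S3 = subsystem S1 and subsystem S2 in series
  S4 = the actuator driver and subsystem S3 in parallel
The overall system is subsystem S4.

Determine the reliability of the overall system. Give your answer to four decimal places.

0.9915

Parallel (flight-control processor and pitot heater controller): 1 − (1 − 0.760000)(1 − 0.980000) = 0.995200
Parallel (rate gyro and attitude reference unit): 1 − (1 − 0.870000)(1 − 0.750000) = 0.967500
Series ([0.995200] and [0.967500]): 0.995200 × 0.967500 = 0.962856
Parallel (actuator driver and [0.962856]): 1 − (1 − 0.770000)(1 − 0.962856) = 0.9915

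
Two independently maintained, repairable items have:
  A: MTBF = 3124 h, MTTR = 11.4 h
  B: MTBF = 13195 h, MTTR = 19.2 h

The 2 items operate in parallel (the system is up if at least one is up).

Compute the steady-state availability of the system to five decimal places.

A(A) = MTBF/(MTBF+MTTR) = 3124/(3124+11.4) = 0.996364
A(B) = MTBF/(MTBF+MTTR) = 13195/(13195+19.2) = 0.998547
Parallel availability: 1 − (1 − 0.996364)(1 − 0.998547) = 0.99999

0.99999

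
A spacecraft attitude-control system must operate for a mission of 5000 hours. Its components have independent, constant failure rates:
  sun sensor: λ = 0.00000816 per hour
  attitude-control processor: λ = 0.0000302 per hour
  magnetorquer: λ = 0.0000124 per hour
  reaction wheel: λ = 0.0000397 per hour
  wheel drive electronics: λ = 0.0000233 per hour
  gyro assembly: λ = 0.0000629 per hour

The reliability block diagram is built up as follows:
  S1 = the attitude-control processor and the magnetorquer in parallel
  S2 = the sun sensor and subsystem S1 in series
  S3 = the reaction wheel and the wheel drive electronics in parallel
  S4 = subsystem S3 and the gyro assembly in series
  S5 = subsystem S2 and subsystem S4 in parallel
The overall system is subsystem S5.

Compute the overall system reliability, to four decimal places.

0.9863

R(sun sensor) = exp(−0.00000816 × 5000) = 0.960021
R(attitude-control processor) = exp(−0.0000302 × 5000) = 0.859848
R(magnetorquer) = exp(−0.0000124 × 5000) = 0.939883
R(reaction wheel) = exp(−0.0000397 × 5000) = 0.819960
R(wheel drive electronics) = exp(−0.0000233 × 5000) = 0.890030
R(gyro assembly) = exp(−0.0000629 × 5000) = 0.730154
Parallel (attitude-control processor and magnetorquer): 1 − (1 − 0.859848)(1 − 0.939883) = 0.991574
Series (sun sensor and [0.991574]): 0.960021 × 0.991574 = 0.951932
Parallel (reaction wheel and wheel drive electronics): 1 − (1 − 0.819960)(1 − 0.890030) = 0.980201
Series ([0.980201] and gyro assembly): 0.980201 × 0.730154 = 0.715698
Parallel ([0.951932] and [0.715698]): 1 − (1 − 0.951932)(1 − 0.715698) = 0.9863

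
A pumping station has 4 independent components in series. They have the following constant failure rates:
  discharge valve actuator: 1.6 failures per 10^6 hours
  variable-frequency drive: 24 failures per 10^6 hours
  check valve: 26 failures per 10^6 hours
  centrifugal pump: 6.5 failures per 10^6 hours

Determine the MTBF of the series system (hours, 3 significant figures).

Series of exponential components: λ_sys = Σ λ_i
λ_sys = 0.0000016 + 0.000024 + 0.000026 + 0.0000065 = 5.8100e-05 /h
MTBF = 1 / λ_sys = 17200 h

17200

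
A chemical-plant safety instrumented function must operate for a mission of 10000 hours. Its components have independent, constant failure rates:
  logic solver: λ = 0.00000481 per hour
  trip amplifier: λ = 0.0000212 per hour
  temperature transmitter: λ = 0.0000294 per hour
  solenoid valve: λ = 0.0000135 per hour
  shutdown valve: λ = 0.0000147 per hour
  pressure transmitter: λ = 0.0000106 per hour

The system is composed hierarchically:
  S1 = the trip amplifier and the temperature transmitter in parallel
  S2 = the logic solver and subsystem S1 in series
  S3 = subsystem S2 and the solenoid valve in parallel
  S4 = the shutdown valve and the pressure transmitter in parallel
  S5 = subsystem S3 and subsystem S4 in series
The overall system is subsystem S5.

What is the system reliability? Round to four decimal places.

R(logic solver) = exp(−0.00000481 × 10000) = 0.953038
R(trip amplifier) = exp(−0.0000212 × 10000) = 0.808965
R(temperature transmitter) = exp(−0.0000294 × 10000) = 0.745276
R(solenoid valve) = exp(−0.0000135 × 10000) = 0.873716
R(shutdown valve) = exp(−0.0000147 × 10000) = 0.863294
R(pressure transmitter) = exp(−0.0000106 × 10000) = 0.899425
Parallel (trip amplifier and temperature transmitter): 1 − (1 − 0.808965)(1 − 0.745276) = 0.951339
Series (logic solver and [0.951339]): 0.953038 × 0.951339 = 0.906662
Parallel ([0.906662] and solenoid valve): 1 − (1 − 0.906662)(1 − 0.873716) = 0.988213
Parallel (shutdown valve and pressure transmitter): 1 − (1 − 0.863294)(1 − 0.899425) = 0.986251
Series ([0.988213] and [0.986251]): 0.988213 × 0.986251 = 0.9746

0.9746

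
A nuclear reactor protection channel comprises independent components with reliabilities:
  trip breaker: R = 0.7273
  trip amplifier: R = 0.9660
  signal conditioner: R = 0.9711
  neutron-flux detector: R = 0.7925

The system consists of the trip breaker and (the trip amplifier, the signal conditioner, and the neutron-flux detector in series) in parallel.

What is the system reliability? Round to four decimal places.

Series (trip amplifier, signal conditioner, and neutron-flux detector): 0.966000 × 0.971100 × 0.792500 = 0.743430
Parallel (trip breaker and [0.743430]): 1 − (1 − 0.727300)(1 − 0.743430) = 0.9300

0.9300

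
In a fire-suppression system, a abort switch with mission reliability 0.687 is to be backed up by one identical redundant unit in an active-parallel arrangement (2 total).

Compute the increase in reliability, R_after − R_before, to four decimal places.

0.2150

R_before = 0.687
R_after = 1 − (1 − 0.687)^2 = 0.9020
ΔR = 0.9020 − 0.687 = 0.2150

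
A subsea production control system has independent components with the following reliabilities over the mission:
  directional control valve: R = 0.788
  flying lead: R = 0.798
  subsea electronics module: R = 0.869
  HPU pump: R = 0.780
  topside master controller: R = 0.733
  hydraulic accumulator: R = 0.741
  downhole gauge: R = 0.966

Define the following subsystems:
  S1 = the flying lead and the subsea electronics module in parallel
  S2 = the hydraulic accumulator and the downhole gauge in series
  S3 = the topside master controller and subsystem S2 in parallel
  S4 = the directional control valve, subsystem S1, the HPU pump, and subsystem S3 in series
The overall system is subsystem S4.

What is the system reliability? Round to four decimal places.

0.5530

Parallel (flying lead and subsea electronics module): 1 − (1 − 0.798000)(1 − 0.869000) = 0.973538
Series (hydraulic accumulator and downhole gauge): 0.741000 × 0.966000 = 0.715806
Parallel (topside master controller and [0.715806]): 1 − (1 − 0.733000)(1 − 0.715806) = 0.924120
Series (directional control valve, [0.973538], HPU pump, and [0.924120]): 0.788000 × 0.973538 × 0.780000 × 0.924120 = 0.5530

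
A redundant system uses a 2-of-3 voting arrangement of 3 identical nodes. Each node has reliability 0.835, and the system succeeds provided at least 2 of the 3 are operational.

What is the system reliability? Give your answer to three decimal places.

0.927

R = Σ_{i=2}^{3} C(3,i) p^i (1−p)^{3−i} with p = 0.835
C(3,2)·0.835^2·0.165^1 = 0.34513
C(3,3)·0.835^3·0.165^0 = 0.58218
Sum = 0.927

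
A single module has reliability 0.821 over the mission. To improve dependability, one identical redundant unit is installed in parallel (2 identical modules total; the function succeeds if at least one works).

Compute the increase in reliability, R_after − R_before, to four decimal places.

0.1470

R_before = 0.821
R_after = 1 − (1 − 0.821)^2 = 0.9680
ΔR = 0.9680 − 0.821 = 0.1470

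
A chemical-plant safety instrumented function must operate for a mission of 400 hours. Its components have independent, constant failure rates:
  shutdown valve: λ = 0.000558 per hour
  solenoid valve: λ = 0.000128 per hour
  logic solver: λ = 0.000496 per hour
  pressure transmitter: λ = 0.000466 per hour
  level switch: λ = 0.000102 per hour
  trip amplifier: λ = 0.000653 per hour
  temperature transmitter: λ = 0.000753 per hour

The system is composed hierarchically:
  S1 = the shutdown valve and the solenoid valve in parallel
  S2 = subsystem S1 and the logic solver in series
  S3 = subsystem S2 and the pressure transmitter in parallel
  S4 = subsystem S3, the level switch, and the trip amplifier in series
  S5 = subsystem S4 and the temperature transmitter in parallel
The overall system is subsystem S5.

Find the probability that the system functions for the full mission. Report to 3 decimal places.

R(shutdown valve) = exp(−0.000558 × 400) = 0.79995
R(solenoid valve) = exp(−0.000128 × 400) = 0.95009
R(logic solver) = exp(−0.000496 × 400) = 0.82004
R(pressure transmitter) = exp(−0.000466 × 400) = 0.82994
R(level switch) = exp(−0.000102 × 400) = 0.96002
R(trip amplifier) = exp(−0.000653 × 400) = 0.77013
R(temperature transmitter) = exp(−0.000753 × 400) = 0.73993
Parallel (shutdown valve and solenoid valve): 1 − (1 − 0.79995)(1 − 0.95009) = 0.99002
Series ([0.99002] and logic solver): 0.99002 × 0.82004 = 0.81186
Parallel ([0.81186] and pressure transmitter): 1 − (1 − 0.81186)(1 − 0.82994) = 0.96800
Series ([0.96800], level switch, and trip amplifier): 0.96800 × 0.96002 × 0.77013 = 0.71568
Parallel ([0.71568] and temperature transmitter): 1 − (1 − 0.71568)(1 − 0.73993) = 0.926

0.926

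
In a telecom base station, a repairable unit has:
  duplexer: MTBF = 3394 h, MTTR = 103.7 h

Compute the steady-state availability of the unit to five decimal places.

0.97035

A(duplexer) = MTBF/(MTBF+MTTR) = 3394/(3394+103.7) = 0.97035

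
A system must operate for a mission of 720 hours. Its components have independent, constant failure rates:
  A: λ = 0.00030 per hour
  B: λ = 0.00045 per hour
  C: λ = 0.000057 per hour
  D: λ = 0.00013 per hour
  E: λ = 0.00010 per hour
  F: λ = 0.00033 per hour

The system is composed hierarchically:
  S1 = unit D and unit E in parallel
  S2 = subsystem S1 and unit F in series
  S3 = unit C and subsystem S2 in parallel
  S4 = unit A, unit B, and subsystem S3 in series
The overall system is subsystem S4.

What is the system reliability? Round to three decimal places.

0.578

R(A) = exp(−0.00030 × 720) = 0.80574
R(B) = exp(−0.00045 × 720) = 0.72325
R(C) = exp(−0.000057 × 720) = 0.95979
R(D) = exp(−0.00013 × 720) = 0.91065
R(E) = exp(−0.00010 × 720) = 0.93053
R(F) = exp(−0.00033 × 720) = 0.78852
Parallel (D and E): 1 − (1 − 0.91065)(1 − 0.93053) = 0.99379
Series ([0.99379] and F): 0.99379 × 0.78852 = 0.78362
Parallel (C and [0.78362]): 1 − (1 − 0.95979)(1 − 0.78362) = 0.99130
Series (A, B, and [0.99130]): 0.80574 × 0.72325 × 0.99130 = 0.578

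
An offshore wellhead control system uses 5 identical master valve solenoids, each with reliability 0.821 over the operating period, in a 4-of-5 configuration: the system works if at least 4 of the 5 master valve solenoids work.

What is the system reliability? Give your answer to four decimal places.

R = Σ_{i=4}^{5} C(5,i) p^i (1−p)^{5−i} with p = 0.821
C(5,4)·0.821^4·0.179^1 = 0.406626
C(5,5)·0.821^5·0.179^0 = 0.373006
Sum = 0.7796

0.7796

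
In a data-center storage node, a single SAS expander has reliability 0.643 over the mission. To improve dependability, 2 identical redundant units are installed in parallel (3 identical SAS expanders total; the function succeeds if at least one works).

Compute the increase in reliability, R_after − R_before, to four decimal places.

0.3115

R_before = 0.643
R_after = 1 − (1 − 0.643)^3 = 0.9545
ΔR = 0.9545 − 0.643 = 0.3115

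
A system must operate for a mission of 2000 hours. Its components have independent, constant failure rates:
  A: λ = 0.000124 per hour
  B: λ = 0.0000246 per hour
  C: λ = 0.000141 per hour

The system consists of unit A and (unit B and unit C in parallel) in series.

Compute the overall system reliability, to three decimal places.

R(A) = exp(−0.000124 × 2000) = 0.78036
R(B) = exp(−0.0000246 × 2000) = 0.95199
R(C) = exp(−0.000141 × 2000) = 0.75427
Parallel (B and C): 1 − (1 − 0.95199)(1 − 0.75427) = 0.98820
Series (A and [0.98820]): 0.78036 × 0.98820 = 0.771

0.771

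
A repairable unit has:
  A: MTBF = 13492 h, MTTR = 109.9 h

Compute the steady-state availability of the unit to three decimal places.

A(A) = MTBF/(MTBF+MTTR) = 13492/(13492+109.9) = 0.992

0.992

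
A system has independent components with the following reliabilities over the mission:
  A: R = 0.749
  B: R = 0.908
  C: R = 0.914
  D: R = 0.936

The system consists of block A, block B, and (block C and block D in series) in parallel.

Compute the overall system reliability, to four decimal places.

Series (C and D): 0.914000 × 0.936000 = 0.855504
Parallel (A, B, and [0.855504]): 1 − (1 − 0.749000)(1 − 0.908000)(1 − 0.855504) = 0.9967

0.9967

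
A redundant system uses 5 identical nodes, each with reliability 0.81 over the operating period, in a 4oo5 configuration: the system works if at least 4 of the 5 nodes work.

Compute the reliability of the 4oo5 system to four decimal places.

0.7576

R = Σ_{i=4}^{5} C(5,i) p^i (1−p)^{5−i} with p = 0.81
C(5,4)·0.81^4·0.19^1 = 0.408944
C(5,5)·0.81^5·0.19^0 = 0.348678
Sum = 0.7576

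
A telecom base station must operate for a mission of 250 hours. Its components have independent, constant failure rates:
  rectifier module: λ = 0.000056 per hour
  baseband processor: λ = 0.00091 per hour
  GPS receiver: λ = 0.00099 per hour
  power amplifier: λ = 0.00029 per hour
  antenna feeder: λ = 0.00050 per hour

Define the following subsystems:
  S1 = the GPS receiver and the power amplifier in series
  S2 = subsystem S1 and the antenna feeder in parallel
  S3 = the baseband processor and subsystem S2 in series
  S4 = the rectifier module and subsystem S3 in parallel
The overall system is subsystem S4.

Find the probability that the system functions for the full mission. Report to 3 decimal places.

R(rectifier module) = exp(−0.000056 × 250) = 0.98610
R(baseband processor) = exp(−0.00091 × 250) = 0.79652
R(GPS receiver) = exp(−0.00099 × 250) = 0.78075
R(power amplifier) = exp(−0.00029 × 250) = 0.93007
R(antenna feeder) = exp(−0.00050 × 250) = 0.88250
Series (GPS receiver and power amplifier): 0.78075 × 0.93007 = 0.72615
Parallel ([0.72615] and antenna feeder): 1 − (1 − 0.72615)(1 − 0.88250) = 0.96782
Series (baseband processor and [0.96782]): 0.79652 × 0.96782 = 0.77089
Parallel (rectifier module and [0.77089]): 1 − (1 − 0.98610)(1 − 0.77089) = 0.997

0.997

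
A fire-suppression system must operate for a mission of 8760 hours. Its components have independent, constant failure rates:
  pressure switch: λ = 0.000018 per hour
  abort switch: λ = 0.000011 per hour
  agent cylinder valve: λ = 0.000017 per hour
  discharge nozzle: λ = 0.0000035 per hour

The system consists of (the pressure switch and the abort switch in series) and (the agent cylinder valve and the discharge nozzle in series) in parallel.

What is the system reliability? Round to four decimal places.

R(pressure switch) = exp(−0.000018 × 8760) = 0.854123
R(abort switch) = exp(−0.000011 × 8760) = 0.908137
R(agent cylinder valve) = exp(−0.000017 × 8760) = 0.861638
R(discharge nozzle) = exp(−0.0000035 × 8760) = 0.969805
Series (pressure switch and abort switch): 0.854123 × 0.908137 = 0.775661
Series (agent cylinder valve and discharge nozzle): 0.861638 × 0.969805 = 0.835621
Parallel ([0.775661] and [0.835621]): 1 − (1 − 0.775661)(1 − 0.835621) = 0.9631

0.9631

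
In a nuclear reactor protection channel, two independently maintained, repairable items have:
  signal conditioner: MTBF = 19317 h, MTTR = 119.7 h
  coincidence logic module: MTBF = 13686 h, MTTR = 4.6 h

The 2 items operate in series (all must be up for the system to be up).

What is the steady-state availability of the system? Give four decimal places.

A(signal conditioner) = MTBF/(MTBF+MTTR) = 19317/(19317+119.7) = 0.993842
A(coincidence logic module) = MTBF/(MTBF+MTTR) = 13686/(13686+4.6) = 0.999664
Series availability: 0.993842 × 0.999664 = 0.9935

0.9935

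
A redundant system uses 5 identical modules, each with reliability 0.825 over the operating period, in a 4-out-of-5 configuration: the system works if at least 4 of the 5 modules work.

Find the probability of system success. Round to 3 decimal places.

R = Σ_{i=4}^{5} C(5,i) p^i (1−p)^{5−i} with p = 0.825
C(5,4)·0.825^4·0.175^1 = 0.40534
C(5,5)·0.825^5·0.175^0 = 0.38218
Sum = 0.788

0.788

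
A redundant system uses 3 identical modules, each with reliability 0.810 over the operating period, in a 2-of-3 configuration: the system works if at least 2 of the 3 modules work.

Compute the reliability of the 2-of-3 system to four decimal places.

R = Σ_{i=2}^{3} C(3,i) p^i (1−p)^{3−i} with p = 0.810
C(3,2)·0.810^2·0.190^1 = 0.373977
C(3,3)·0.810^3·0.190^0 = 0.531441
Sum = 0.9054

0.9054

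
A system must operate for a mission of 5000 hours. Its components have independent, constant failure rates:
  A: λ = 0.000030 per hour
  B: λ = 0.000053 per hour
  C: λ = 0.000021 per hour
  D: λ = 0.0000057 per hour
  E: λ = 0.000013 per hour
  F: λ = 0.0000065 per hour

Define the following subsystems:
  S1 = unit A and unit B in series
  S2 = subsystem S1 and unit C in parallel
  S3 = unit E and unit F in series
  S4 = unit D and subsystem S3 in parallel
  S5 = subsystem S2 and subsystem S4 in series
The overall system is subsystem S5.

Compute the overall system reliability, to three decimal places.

R(A) = exp(−0.000030 × 5000) = 0.86071
R(B) = exp(−0.000053 × 5000) = 0.76721
R(C) = exp(−0.000021 × 5000) = 0.90032
R(D) = exp(−0.0000057 × 5000) = 0.97190
R(E) = exp(−0.000013 × 5000) = 0.93707
R(F) = exp(−0.0000065 × 5000) = 0.96802
Series (A and B): 0.86071 × 0.76721 = 0.66035
Parallel ([0.66035] and C): 1 − (1 − 0.66035)(1 − 0.90032) = 0.96614
Series (E and F): 0.93707 × 0.96802 = 0.90710
Parallel (D and [0.90710]): 1 − (1 − 0.97190)(1 − 0.90710) = 0.99739
Series ([0.96614] and [0.99739]): 0.96614 × 0.99739 = 0.964

0.964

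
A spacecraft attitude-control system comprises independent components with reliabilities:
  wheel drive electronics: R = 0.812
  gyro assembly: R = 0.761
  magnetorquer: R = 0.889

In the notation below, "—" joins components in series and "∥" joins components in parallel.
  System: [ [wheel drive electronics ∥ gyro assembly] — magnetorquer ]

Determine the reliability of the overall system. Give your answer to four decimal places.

0.8491

Parallel (wheel drive electronics and gyro assembly): 1 − (1 − 0.812000)(1 − 0.761000) = 0.955068
Series ([0.955068] and magnetorquer): 0.955068 × 0.889000 = 0.8491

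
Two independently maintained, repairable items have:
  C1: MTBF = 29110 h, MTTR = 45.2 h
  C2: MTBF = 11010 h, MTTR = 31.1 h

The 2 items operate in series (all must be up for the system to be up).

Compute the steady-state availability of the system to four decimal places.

0.9956

A(C1) = MTBF/(MTBF+MTTR) = 29110/(29110+45.2) = 0.998450
A(C2) = MTBF/(MTBF+MTTR) = 11010/(11010+31.1) = 0.997183
Series availability: 0.998450 × 0.997183 = 0.9956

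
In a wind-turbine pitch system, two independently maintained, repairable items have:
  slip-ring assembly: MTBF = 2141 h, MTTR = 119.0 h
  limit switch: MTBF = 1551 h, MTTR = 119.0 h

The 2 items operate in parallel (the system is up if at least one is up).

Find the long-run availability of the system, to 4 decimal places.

A(slip-ring assembly) = MTBF/(MTBF+MTTR) = 2141/(2141+119.0) = 0.947345
A(limit switch) = MTBF/(MTBF+MTTR) = 1551/(1551+119.0) = 0.928743
Parallel availability: 1 − (1 − 0.947345)(1 − 0.928743) = 0.9962

0.9962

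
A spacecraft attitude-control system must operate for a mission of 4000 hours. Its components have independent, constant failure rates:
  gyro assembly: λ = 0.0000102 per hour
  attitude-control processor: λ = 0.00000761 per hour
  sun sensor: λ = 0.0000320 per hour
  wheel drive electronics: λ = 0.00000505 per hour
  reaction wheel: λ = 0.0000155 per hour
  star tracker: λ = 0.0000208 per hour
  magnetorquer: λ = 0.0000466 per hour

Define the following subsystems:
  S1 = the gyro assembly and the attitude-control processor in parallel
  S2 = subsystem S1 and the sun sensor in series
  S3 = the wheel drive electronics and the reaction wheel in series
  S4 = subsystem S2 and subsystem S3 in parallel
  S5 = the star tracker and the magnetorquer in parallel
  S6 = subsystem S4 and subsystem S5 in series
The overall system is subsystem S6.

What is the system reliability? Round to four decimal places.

R(gyro assembly) = exp(−0.0000102 × 4000) = 0.960021
R(attitude-control processor) = exp(−0.00000761 × 4000) = 0.970019
R(sun sensor) = exp(−0.0000320 × 4000) = 0.879853
R(wheel drive electronics) = exp(−0.00000505 × 4000) = 0.980003
R(reaction wheel) = exp(−0.0000155 × 4000) = 0.939883
R(star tracker) = exp(−0.0000208 × 4000) = 0.920167
R(magnetorquer) = exp(−0.0000466 × 4000) = 0.829942
Parallel (gyro assembly and attitude-control processor): 1 − (1 − 0.960021)(1 − 0.970019) = 0.998801
Series ([0.998801] and sun sensor): 0.998801 × 0.879853 = 0.878798
Series (wheel drive electronics and reaction wheel): 0.980003 × 0.939883 = 0.921088
Parallel ([0.878798] and [0.921088]): 1 − (1 − 0.878798)(1 − 0.921088) = 0.990436
Parallel (star tracker and magnetorquer): 1 − (1 − 0.920167)(1 − 0.829942) = 0.986424
Series ([0.990436] and [0.986424]): 0.990436 × 0.986424 = 0.9770

0.9770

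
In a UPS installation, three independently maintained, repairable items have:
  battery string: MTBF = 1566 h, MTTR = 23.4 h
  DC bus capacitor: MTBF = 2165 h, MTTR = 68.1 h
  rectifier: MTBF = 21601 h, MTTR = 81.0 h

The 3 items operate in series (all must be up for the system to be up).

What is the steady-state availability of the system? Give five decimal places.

A(battery string) = MTBF/(MTBF+MTTR) = 1566/(1566+23.4) = 0.985277
A(DC bus capacitor) = MTBF/(MTBF+MTTR) = 2165/(2165+68.1) = 0.969504
A(rectifier) = MTBF/(MTBF+MTTR) = 21601/(21601+81.0) = 0.996264
Series availability: 0.985277 × 0.969504 × 0.996264 = 0.95166

0.95166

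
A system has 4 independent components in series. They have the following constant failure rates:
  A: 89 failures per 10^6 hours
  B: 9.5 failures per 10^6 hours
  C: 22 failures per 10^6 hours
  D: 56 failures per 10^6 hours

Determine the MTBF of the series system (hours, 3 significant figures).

5670

Series of exponential components: λ_sys = Σ λ_i
λ_sys = 0.000089 + 0.0000095 + 0.000022 + 0.000056 = 1.7650e-04 /h
MTBF = 1 / λ_sys = 5670 h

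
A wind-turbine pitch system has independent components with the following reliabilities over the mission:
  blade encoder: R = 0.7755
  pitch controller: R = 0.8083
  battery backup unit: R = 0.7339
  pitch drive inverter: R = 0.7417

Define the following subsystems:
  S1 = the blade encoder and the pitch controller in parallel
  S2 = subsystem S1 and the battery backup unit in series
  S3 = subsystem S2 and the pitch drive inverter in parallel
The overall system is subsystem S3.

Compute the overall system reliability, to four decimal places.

Parallel (blade encoder and pitch controller): 1 − (1 − 0.775500)(1 − 0.808300) = 0.956963
Series ([0.956963] and battery backup unit): 0.956963 × 0.733900 = 0.702315
Parallel ([0.702315] and pitch drive inverter): 1 − (1 − 0.702315)(1 − 0.741700) = 0.9231

0.9231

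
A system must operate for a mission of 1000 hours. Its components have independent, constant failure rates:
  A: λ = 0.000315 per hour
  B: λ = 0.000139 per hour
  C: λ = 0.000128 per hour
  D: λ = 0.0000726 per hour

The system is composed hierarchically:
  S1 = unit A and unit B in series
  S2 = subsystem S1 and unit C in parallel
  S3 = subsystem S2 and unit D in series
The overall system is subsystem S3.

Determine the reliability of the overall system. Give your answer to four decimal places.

R(A) = exp(−0.000315 × 1000) = 0.729789
R(B) = exp(−0.000139 × 1000) = 0.870228
R(C) = exp(−0.000128 × 1000) = 0.879853
R(D) = exp(−0.0000726 × 1000) = 0.929973
Series (A and B): 0.729789 × 0.870228 = 0.635083
Parallel ([0.635083] and C): 1 − (1 − 0.635083)(1 − 0.879853) = 0.956156
Series ([0.956156] and D): 0.956156 × 0.929973 = 0.8892

0.8892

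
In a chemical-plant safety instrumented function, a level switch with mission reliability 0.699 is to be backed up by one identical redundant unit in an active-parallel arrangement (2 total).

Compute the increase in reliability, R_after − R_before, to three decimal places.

R_before = 0.699
R_after = 1 − (1 − 0.699)^2 = 0.909
ΔR = 0.909 − 0.699 = 0.210

0.210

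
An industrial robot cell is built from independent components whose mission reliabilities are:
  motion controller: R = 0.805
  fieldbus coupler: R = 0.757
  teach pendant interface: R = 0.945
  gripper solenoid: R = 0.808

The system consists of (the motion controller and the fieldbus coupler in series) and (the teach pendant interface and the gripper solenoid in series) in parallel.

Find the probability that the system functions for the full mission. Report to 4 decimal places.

Series (motion controller and fieldbus coupler): 0.805000 × 0.757000 = 0.609385
Series (teach pendant interface and gripper solenoid): 0.945000 × 0.808000 = 0.763560
Parallel ([0.609385] and [0.763560]): 1 − (1 − 0.609385)(1 − 0.763560) = 0.9076

0.9076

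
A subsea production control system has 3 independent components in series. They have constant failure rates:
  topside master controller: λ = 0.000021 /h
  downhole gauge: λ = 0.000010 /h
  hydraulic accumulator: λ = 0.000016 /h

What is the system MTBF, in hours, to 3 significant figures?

Series of exponential components: λ_sys = Σ λ_i
λ_sys = 0.000021 + 0.000010 + 0.000016 = 4.7000e-05 /h
MTBF = 1 / λ_sys = 21300 h

21300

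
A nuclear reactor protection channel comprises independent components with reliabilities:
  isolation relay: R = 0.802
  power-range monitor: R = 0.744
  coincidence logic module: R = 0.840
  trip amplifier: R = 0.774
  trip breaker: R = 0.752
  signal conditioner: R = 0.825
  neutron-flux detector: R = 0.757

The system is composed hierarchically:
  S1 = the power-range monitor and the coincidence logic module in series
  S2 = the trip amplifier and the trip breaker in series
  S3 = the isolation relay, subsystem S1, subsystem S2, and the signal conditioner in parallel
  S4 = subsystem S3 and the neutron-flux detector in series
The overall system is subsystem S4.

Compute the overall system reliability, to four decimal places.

0.7529

Series (power-range monitor and coincidence logic module): 0.744000 × 0.840000 = 0.624960
Series (trip amplifier and trip breaker): 0.774000 × 0.752000 = 0.582048
Parallel (isolation relay, [0.624960], [0.582048], and signal conditioner): 1 − (1 − 0.802000)(1 − 0.624960)(1 − 0.582048)(1 − 0.825000) = 0.994569
Series ([0.994569] and neutron-flux detector): 0.994569 × 0.757000 = 0.7529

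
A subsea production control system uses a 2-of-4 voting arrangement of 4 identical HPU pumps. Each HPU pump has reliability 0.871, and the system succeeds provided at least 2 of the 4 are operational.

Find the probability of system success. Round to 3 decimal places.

0.992

R = Σ_{i=2}^{4} C(4,i) p^i (1−p)^{4−i} with p = 0.871
C(4,2)·0.871^2·0.129^2 = 0.07575
C(4,3)·0.871^3·0.129^1 = 0.34096
C(4,4)·0.871^4·0.129^0 = 0.57554
Sum = 0.992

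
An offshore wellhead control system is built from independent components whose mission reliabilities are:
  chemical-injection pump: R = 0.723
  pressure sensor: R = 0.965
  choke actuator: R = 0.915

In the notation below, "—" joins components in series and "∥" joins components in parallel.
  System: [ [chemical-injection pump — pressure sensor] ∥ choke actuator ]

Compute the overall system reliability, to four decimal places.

0.9743

Series (chemical-injection pump and pressure sensor): 0.723000 × 0.965000 = 0.697695
Parallel ([0.697695] and choke actuator): 1 − (1 − 0.697695)(1 − 0.915000) = 0.9743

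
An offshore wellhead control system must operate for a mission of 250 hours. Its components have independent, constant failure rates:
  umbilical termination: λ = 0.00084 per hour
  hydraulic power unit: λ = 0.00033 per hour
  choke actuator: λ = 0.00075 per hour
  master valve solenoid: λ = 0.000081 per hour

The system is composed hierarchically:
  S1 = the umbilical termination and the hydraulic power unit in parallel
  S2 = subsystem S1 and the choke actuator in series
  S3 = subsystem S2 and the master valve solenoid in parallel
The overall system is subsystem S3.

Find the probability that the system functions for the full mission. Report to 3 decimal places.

0.996

R(umbilical termination) = exp(−0.00084 × 250) = 0.81058
R(hydraulic power unit) = exp(−0.00033 × 250) = 0.92081
R(choke actuator) = exp(−0.00075 × 250) = 0.82903
R(master valve solenoid) = exp(−0.000081 × 250) = 0.97995
Parallel (umbilical termination and hydraulic power unit): 1 − (1 − 0.81058)(1 − 0.92081) = 0.98500
Series ([0.98500] and choke actuator): 0.98500 × 0.82903 = 0.81659
Parallel ([0.81659] and master valve solenoid): 1 − (1 − 0.81659)(1 − 0.97995) = 0.996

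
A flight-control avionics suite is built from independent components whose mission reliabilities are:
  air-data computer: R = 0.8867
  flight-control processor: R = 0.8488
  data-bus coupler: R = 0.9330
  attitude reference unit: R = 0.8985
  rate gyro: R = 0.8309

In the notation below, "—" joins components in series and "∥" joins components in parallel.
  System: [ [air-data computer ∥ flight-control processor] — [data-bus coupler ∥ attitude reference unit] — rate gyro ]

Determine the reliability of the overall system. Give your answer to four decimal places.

0.8111

Parallel (air-data computer and flight-control processor): 1 − (1 − 0.886700)(1 − 0.848800) = 0.982869
Parallel (data-bus coupler and attitude reference unit): 1 − (1 − 0.933000)(1 − 0.898500) = 0.993200
Series ([0.982869], [0.993200], and rate gyro): 0.982869 × 0.993200 × 0.830900 = 0.8111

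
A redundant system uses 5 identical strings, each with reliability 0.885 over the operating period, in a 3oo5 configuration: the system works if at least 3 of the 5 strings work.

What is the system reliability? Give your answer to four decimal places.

R = Σ_{i=3}^{5} C(5,i) p^i (1−p)^{5−i} with p = 0.885
C(5,3)·0.885^3·0.115^2 = 0.091670
C(5,4)·0.885^4·0.115^1 = 0.352729
C(5,5)·0.885^5·0.115^0 = 0.542896
Sum = 0.9873

0.9873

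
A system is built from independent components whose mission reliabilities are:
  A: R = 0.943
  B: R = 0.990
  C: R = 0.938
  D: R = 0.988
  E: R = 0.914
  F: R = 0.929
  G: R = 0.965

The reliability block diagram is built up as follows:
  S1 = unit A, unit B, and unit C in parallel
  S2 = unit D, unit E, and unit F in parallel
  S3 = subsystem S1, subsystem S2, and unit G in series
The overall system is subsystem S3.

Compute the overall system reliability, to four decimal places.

0.9649

Parallel (A, B, and C): 1 − (1 − 0.943000)(1 − 0.990000)(1 − 0.938000) = 0.999965
Parallel (D, E, and F): 1 − (1 − 0.988000)(1 − 0.914000)(1 − 0.929000) = 0.999927
Series ([0.999965], [0.999927], and G): 0.999965 × 0.999927 × 0.965000 = 0.9649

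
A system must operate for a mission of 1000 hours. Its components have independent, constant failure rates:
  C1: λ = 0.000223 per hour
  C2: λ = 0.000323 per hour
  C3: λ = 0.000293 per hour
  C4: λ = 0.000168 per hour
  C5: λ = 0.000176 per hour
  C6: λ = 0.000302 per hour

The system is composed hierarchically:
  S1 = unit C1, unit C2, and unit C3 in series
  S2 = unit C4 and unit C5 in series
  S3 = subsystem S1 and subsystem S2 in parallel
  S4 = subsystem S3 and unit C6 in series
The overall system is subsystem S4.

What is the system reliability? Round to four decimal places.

R(C1) = exp(−0.000223 × 1000) = 0.800115
R(C2) = exp(−0.000323 × 1000) = 0.723974
R(C3) = exp(−0.000293 × 1000) = 0.746022
R(C4) = exp(−0.000168 × 1000) = 0.845354
R(C5) = exp(−0.000176 × 1000) = 0.838618
R(C6) = exp(−0.000302 × 1000) = 0.739338
Series (C1, C2, and C3): 0.800115 × 0.723974 × 0.746022 = 0.432143
Series (C4 and C5): 0.845354 × 0.838618 = 0.708929
Parallel ([0.432143] and [0.708929]): 1 − (1 − 0.432143)(1 − 0.708929) = 0.834713
Series ([0.834713] and C6): 0.834713 × 0.739338 = 0.6171

0.6171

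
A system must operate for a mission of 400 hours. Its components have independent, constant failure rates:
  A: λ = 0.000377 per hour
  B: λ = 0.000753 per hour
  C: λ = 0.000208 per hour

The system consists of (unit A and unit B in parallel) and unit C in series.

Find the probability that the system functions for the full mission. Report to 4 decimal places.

0.8867

R(A) = exp(−0.000377 × 400) = 0.860020
R(B) = exp(−0.000753 × 400) = 0.739930
R(C) = exp(−0.000208 × 400) = 0.920167
Parallel (A and B): 1 − (1 − 0.860020)(1 − 0.739930) = 0.963595
Series ([0.963595] and C): 0.963595 × 0.920167 = 0.8867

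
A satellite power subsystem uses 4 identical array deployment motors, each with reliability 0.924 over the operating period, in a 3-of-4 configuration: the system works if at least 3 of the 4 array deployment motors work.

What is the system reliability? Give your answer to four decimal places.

0.9688

R = Σ_{i=3}^{4} C(4,i) p^i (1−p)^{4−i} with p = 0.924
C(4,3)·0.924^3·0.076^1 = 0.239822
C(4,4)·0.924^4·0.076^0 = 0.728933
Sum = 0.9688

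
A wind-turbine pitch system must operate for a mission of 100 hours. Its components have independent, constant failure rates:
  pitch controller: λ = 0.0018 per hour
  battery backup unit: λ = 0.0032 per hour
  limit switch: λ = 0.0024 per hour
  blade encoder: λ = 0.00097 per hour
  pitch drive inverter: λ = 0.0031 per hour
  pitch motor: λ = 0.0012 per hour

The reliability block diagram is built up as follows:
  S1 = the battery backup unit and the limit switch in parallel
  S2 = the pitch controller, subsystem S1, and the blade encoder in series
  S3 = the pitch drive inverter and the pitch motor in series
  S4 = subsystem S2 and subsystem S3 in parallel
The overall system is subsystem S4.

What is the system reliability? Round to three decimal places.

0.900

R(pitch controller) = exp(−0.0018 × 100) = 0.83527
R(battery backup unit) = exp(−0.0032 × 100) = 0.72615
R(limit switch) = exp(−0.0024 × 100) = 0.78663
R(blade encoder) = exp(−0.00097 × 100) = 0.90756
R(pitch drive inverter) = exp(−0.0031 × 100) = 0.73345
R(pitch motor) = exp(−0.0012 × 100) = 0.88692
Parallel (battery backup unit and limit switch): 1 − (1 − 0.72615)(1 − 0.78663) = 0.94157
Series (pitch controller, [0.94157], and blade encoder): 0.83527 × 0.94157 × 0.90756 = 0.71376
Series (pitch drive inverter and pitch motor): 0.73345 × 0.88692 = 0.65051
Parallel ([0.71376] and [0.65051]): 1 − (1 − 0.71376)(1 − 0.65051) = 0.900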